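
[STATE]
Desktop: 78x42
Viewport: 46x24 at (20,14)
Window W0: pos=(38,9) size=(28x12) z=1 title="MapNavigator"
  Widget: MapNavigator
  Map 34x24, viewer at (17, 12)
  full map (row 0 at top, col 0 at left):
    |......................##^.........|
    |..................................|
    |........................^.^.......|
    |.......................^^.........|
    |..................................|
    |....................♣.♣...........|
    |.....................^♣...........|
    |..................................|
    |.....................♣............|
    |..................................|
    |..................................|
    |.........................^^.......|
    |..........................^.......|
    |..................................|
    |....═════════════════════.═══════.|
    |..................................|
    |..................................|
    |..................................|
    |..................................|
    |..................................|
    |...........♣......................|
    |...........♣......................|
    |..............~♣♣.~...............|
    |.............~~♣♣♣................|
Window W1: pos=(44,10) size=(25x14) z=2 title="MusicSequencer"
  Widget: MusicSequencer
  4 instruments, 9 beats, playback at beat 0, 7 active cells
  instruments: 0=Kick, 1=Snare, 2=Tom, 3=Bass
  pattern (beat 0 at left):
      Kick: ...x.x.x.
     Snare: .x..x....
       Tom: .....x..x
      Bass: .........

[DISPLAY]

                  ┃.....┃  Kick···█·█·█·      
                  ┃.....┃ Snare·█··█····      
                  ┃.....┃   Tom·····█··█      
                  ┃.....┃  Bass·········      
                  ┃═════┃                     
                  ┃.....┃                     
                  ┗━━━━━┃                     
                        ┃                     
                        ┃                     
                        ┗━━━━━━━━━━━━━━━━━━━━━
                                              
                                              
                                              
                                              
                                              
                                              
                                              
                                              
                                              
                                              
                                              
                                              
                                              
                                              


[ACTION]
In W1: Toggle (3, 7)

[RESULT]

                  ┃.....┃  Kick···█·█·█·      
                  ┃.....┃ Snare·█··█····      
                  ┃.....┃   Tom·····█··█      
                  ┃.....┃  Bass·······█·      
                  ┃═════┃                     
                  ┃.....┃                     
                  ┗━━━━━┃                     
                        ┃                     
                        ┃                     
                        ┗━━━━━━━━━━━━━━━━━━━━━
                                              
                                              
                                              
                                              
                                              
                                              
                                              
                                              
                                              
                                              
                                              
                                              
                                              
                                              


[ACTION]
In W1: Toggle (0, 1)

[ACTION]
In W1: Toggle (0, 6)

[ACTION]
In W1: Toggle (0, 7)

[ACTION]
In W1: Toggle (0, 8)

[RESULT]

                  ┃.....┃  Kick·█·█·██·█      
                  ┃.....┃ Snare·█··█····      
                  ┃.....┃   Tom·····█··█      
                  ┃.....┃  Bass·······█·      
                  ┃═════┃                     
                  ┃.....┃                     
                  ┗━━━━━┃                     
                        ┃                     
                        ┃                     
                        ┗━━━━━━━━━━━━━━━━━━━━━
                                              
                                              
                                              
                                              
                                              
                                              
                                              
                                              
                                              
                                              
                                              
                                              
                                              
                                              


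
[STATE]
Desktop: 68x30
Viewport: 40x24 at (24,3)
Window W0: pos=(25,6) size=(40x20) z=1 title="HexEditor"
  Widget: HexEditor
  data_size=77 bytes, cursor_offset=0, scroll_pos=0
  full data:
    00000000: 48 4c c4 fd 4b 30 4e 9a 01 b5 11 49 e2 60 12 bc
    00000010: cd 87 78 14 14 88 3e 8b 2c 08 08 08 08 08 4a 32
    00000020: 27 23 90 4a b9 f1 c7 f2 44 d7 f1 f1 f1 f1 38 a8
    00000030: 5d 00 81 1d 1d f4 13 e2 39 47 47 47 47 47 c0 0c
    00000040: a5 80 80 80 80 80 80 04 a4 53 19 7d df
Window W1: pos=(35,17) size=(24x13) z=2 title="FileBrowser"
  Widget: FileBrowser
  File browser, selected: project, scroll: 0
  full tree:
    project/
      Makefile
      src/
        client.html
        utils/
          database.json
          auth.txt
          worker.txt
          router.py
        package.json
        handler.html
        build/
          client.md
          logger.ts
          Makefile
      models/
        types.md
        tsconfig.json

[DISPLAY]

                                        
                                        
                                        
 ┏━━━━━━━━━━━━━━━━━━━━━━━━━━━━━━━━━━━━━━
 ┃ HexEditor                            
 ┠──────────────────────────────────────
 ┃00000000  48 4c c4 fd 4b 30 4e 9a  01 
 ┃00000010  cd 87 78 14 14 88 3e 8b  2c 
 ┃00000020  27 23 90 4a b9 f1 c7 f2  44 
 ┃00000030  5d 00 81 1d 1d f4 13 e2  39 
 ┃00000040  a5 80 80 80 80 80 80 04  a4 
 ┃                                      
 ┃                                      
 ┃                                      
 ┃         ┏━━━━━━━━━━━━━━━━━━━━━━┓     
 ┃         ┃ FileBrowser          ┃     
 ┃         ┠──────────────────────┨     
 ┃         ┃> [-] project/        ┃     
 ┃         ┃    Makefile          ┃     
 ┃         ┃    [+] src/          ┃     
 ┃         ┃    [+] models/       ┃     
 ┃         ┃                      ┃     
 ┗━━━━━━━━━┃                      ┃━━━━━
           ┃                      ┃     


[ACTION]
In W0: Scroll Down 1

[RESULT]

                                        
                                        
                                        
 ┏━━━━━━━━━━━━━━━━━━━━━━━━━━━━━━━━━━━━━━
 ┃ HexEditor                            
 ┠──────────────────────────────────────
 ┃00000010  cd 87 78 14 14 88 3e 8b  2c 
 ┃00000020  27 23 90 4a b9 f1 c7 f2  44 
 ┃00000030  5d 00 81 1d 1d f4 13 e2  39 
 ┃00000040  a5 80 80 80 80 80 80 04  a4 
 ┃                                      
 ┃                                      
 ┃                                      
 ┃                                      
 ┃         ┏━━━━━━━━━━━━━━━━━━━━━━┓     
 ┃         ┃ FileBrowser          ┃     
 ┃         ┠──────────────────────┨     
 ┃         ┃> [-] project/        ┃     
 ┃         ┃    Makefile          ┃     
 ┃         ┃    [+] src/          ┃     
 ┃         ┃    [+] models/       ┃     
 ┃         ┃                      ┃     
 ┗━━━━━━━━━┃                      ┃━━━━━
           ┃                      ┃     


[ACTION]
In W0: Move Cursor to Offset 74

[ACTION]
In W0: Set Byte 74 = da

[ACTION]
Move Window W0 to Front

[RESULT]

                                        
                                        
                                        
 ┏━━━━━━━━━━━━━━━━━━━━━━━━━━━━━━━━━━━━━━
 ┃ HexEditor                            
 ┠──────────────────────────────────────
 ┃00000010  cd 87 78 14 14 88 3e 8b  2c 
 ┃00000020  27 23 90 4a b9 f1 c7 f2  44 
 ┃00000030  5d 00 81 1d 1d f4 13 e2  39 
 ┃00000040  a5 80 80 80 80 80 80 04  a4 
 ┃                                      
 ┃                                      
 ┃                                      
 ┃                                      
 ┃                                      
 ┃                                      
 ┃                                      
 ┃                                      
 ┃                                      
 ┃                                      
 ┃                                      
 ┃                                      
 ┗━━━━━━━━━━━━━━━━━━━━━━━━━━━━━━━━━━━━━━
           ┃                      ┃     


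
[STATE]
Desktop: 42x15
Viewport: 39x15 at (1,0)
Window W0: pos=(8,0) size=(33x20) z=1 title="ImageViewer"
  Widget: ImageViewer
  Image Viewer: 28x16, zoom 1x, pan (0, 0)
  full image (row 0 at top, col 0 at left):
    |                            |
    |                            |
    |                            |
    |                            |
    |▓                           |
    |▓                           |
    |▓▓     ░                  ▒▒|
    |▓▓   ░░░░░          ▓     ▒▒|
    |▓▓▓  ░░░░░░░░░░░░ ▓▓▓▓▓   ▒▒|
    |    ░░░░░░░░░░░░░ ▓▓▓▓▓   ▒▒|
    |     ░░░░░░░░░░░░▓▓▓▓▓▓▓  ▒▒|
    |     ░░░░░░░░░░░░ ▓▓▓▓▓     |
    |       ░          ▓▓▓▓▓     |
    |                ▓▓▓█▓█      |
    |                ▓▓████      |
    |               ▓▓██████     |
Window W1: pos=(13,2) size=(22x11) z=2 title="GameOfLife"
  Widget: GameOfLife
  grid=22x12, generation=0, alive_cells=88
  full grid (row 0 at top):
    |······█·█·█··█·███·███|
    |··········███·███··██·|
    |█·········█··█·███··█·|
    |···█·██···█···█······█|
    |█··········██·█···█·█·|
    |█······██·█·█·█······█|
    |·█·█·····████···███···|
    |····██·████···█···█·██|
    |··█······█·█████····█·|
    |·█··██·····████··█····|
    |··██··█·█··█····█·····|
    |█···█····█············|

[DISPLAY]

       ┏━━━━━━━━━━━━━━━━━━━━━━━━━━━━━━━
       ┃ ImageViewer                   
       ┠────┏━━━━━━━━━━━━━━━━━━━━┓─────
       ┃    ┃ GameOfLife         ┃     
       ┃    ┠────────────────────┨     
       ┃    ┃Gen: 0              ┃     
       ┃    ┃··█·██···█···█······┃     
       ┃▓   ┃··········██·█···█·█┃     
       ┃▓   ┃······██·█·█·█······┃     
       ┃▓▓  ┃█·█·····████···███··┃▒▒   
       ┃▓▓  ┃···██·████···█···█·█┃▒▒   
       ┃▓▓▓ ┃·█······█·█████····█┃▒▒   
       ┃    ┗━━━━━━━━━━━━━━━━━━━━┛▒▒   
       ┃     ░░░░░░░░░░░░▓▓▓▓▓▓▓  ▒▒   
       ┃     ░░░░░░░░░░░░ ▓▓▓▓▓        


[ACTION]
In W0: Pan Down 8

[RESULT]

       ┏━━━━━━━━━━━━━━━━━━━━━━━━━━━━━━━
       ┃ ImageViewer                   
       ┠────┏━━━━━━━━━━━━━━━━━━━━┓─────
       ┃▓▓▓ ┃ GameOfLife         ┃▒▒   
       ┃    ┠────────────────────┨▒▒   
       ┃    ┃Gen: 0              ┃▒▒   
       ┃    ┃··█·██···█···█······┃     
       ┃    ┃··········██·█···█·█┃     
       ┃    ┃······██·█·█·█······┃     
       ┃    ┃█·█·····████···███··┃     
       ┃    ┃···██·████···█···█·█┃     
       ┃    ┃·█······█·█████····█┃     
       ┃    ┗━━━━━━━━━━━━━━━━━━━━┛     
       ┃                               
       ┃                               


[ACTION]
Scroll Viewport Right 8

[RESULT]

     ┏━━━━━━━━━━━━━━━━━━━━━━━━━━━━━━━┓ 
     ┃ ImageViewer                   ┃ 
     ┠────┏━━━━━━━━━━━━━━━━━━━━┓─────┨ 
     ┃▓▓▓ ┃ GameOfLife         ┃▒▒   ┃ 
     ┃    ┠────────────────────┨▒▒   ┃ 
     ┃    ┃Gen: 0              ┃▒▒   ┃ 
     ┃    ┃··█·██···█···█······┃     ┃ 
     ┃    ┃··········██·█···█·█┃     ┃ 
     ┃    ┃······██·█·█·█······┃     ┃ 
     ┃    ┃█·█·····████···███··┃     ┃ 
     ┃    ┃···██·████···█···█·█┃     ┃ 
     ┃    ┃·█······█·█████····█┃     ┃ 
     ┃    ┗━━━━━━━━━━━━━━━━━━━━┛     ┃ 
     ┃                               ┃ 
     ┃                               ┃ 


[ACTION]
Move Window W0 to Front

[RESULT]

     ┏━━━━━━━━━━━━━━━━━━━━━━━━━━━━━━━┓ 
     ┃ ImageViewer                   ┃ 
     ┠───────────────────────────────┨ 
     ┃▓▓▓  ░░░░░░░░░░░░ ▓▓▓▓▓   ▒▒   ┃ 
     ┃    ░░░░░░░░░░░░░ ▓▓▓▓▓   ▒▒   ┃ 
     ┃     ░░░░░░░░░░░░▓▓▓▓▓▓▓  ▒▒   ┃ 
     ┃     ░░░░░░░░░░░░ ▓▓▓▓▓        ┃ 
     ┃       ░          ▓▓▓▓▓        ┃ 
     ┃                ▓▓▓█▓█         ┃ 
     ┃                ▓▓████         ┃ 
     ┃               ▓▓██████        ┃ 
     ┃                               ┃ 
     ┃                               ┃ 
     ┃                               ┃ 
     ┃                               ┃ 


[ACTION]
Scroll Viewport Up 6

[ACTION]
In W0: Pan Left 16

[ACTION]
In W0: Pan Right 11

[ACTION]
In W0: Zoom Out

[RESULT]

     ┏━━━━━━━━━━━━━━━━━━━━━━━━━━━━━━━┓ 
     ┃ ImageViewer                   ┃ 
     ┠───────────────────────────────┨ 
     ┃░░░░░░ ▓▓▓▓▓   ▒▒              ┃ 
     ┃░░░░░░ ▓▓▓▓▓   ▒▒              ┃ 
     ┃░░░░░░▓▓▓▓▓▓▓  ▒▒              ┃ 
     ┃░░░░░░ ▓▓▓▓▓                   ┃ 
     ┃       ▓▓▓▓▓                   ┃ 
     ┃     ▓▓▓█▓█                    ┃ 
     ┃     ▓▓████                    ┃ 
     ┃    ▓▓██████                   ┃ 
     ┃                               ┃ 
     ┃                               ┃ 
     ┃                               ┃ 
     ┃                               ┃ 


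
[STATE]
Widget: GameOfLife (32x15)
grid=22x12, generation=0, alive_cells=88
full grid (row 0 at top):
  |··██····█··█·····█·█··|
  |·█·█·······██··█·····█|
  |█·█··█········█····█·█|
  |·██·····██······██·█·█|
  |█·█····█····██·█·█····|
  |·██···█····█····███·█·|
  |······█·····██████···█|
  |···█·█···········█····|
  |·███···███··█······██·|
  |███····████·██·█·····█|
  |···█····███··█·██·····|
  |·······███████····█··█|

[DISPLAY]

Gen: 0                          
··██····█··█·····█·█··          
·█·█·······██··█·····█          
█·█··█········█····█·█          
·██·····██······██·█·█          
█·█····█····██·█·█····          
·██···█····█····███·█·          
······█·····██████···█          
···█·█···········█····          
·███···███··█······██·          
███····████·██·█·····█          
···█····███··█·██·····          
·······███████····█··█          
                                
                                


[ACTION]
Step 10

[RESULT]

Gen: 10                         
··██··················          
··███·················          
··██··················          
··············█····█··          
·············██·····█·          
·█·█··██···██··█······          
······█████·██········          
······█·█··███········          
··██··█·█··········█··          
···█··█████████████···          
·····██···███····██···          
············█····█····          
                                
                                


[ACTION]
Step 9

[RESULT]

Gen: 19                         
······················          
·██·██················          
·█···█·······███······          
·█···█······█·███·····          
··█·█······███···█····          
···█···········█······          
····················█·          
····██·······█··█···█·          
···██········██··█···█          
·····█···········█·██·          
···················██·          
······················          
                                
                                


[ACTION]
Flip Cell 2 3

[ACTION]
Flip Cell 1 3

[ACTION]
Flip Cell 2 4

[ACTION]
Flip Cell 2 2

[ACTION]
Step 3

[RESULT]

Gen: 22                         
·█···█················          
█·····█···············          
█·····█···············          
█·····█·······█·······          
·····█····██·██·······          
··█·█······█·██·······          
····█·············███·          
·····██·····█··█·█···█          
·············█·█·█···█          
··············█··█···█          
··················███·          
··················███·          
                                
                                


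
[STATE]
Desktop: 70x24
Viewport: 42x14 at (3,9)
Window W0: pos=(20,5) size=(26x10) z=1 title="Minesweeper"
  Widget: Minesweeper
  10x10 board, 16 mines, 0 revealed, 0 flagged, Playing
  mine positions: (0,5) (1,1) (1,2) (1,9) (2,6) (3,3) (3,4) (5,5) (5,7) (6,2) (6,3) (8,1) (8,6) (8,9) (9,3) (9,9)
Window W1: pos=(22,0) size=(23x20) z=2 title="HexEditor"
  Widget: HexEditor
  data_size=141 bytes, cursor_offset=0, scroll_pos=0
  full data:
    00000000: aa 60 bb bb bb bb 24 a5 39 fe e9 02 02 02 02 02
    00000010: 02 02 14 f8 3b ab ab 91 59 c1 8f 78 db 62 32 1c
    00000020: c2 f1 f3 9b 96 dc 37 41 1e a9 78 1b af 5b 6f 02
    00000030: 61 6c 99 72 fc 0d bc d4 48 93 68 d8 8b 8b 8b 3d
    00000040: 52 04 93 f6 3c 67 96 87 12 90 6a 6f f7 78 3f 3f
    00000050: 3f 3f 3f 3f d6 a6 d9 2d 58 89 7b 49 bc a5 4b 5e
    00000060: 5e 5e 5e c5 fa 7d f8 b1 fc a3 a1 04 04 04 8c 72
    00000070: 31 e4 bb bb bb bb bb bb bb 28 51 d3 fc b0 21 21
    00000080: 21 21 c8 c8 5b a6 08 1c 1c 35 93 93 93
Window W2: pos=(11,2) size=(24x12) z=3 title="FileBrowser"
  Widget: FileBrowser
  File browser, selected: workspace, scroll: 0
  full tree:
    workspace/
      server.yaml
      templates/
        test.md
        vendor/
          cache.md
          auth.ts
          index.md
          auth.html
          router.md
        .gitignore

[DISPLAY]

        ┃                      ┃ 5e 5e c5┃
        ┃                      ┃ e4 bb bb┃
        ┃                      ┃ 21 c8 c8┃
        ┃                      ┃         ┃
        ┗━━━━━━━━━━━━━━━━━━━━━━┛         ┃
                 ┗━┃                     ┃
                   ┃                     ┃
                   ┃                     ┃
                   ┃                     ┃
                   ┃                     ┃
                   ┗━━━━━━━━━━━━━━━━━━━━━┛
                                          
                                          
                                          


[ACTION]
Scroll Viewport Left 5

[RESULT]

           ┃                      ┃ 5e 5e 
           ┃                      ┃ e4 bb 
           ┃                      ┃ 21 c8 
           ┃                      ┃       
           ┗━━━━━━━━━━━━━━━━━━━━━━┛       
                    ┗━┃                   
                      ┃                   
                      ┃                   
                      ┃                   
                      ┃                   
                      ┗━━━━━━━━━━━━━━━━━━━
                                          
                                          
                                          


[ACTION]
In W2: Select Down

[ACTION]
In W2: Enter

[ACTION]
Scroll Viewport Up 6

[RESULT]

           ┃ FileBrowser          ┃ 60 bb 
           ┠──────────────────────┨ 02 14 
           ┃  [-] workspace/      ┃ f1 f3 
           ┃  > server.yaml       ┃ 6c 99 
           ┃    [+] templates/    ┃ 04 93 
           ┃                      ┃ 3f 3f 
           ┃                      ┃ 5e 5e 
           ┃                      ┃ e4 bb 
           ┃                      ┃ 21 c8 
           ┃                      ┃       
           ┗━━━━━━━━━━━━━━━━━━━━━━┛       
                    ┗━┃                   
                      ┃                   
                      ┃                   


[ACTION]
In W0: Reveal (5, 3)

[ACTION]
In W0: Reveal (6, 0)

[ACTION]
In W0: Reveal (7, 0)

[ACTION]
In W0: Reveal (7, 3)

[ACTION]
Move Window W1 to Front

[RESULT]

           ┃ FileBrows┃00000000  AA 60 bb 
           ┠──────────┃00000010  02 02 14 
           ┃  [-] work┃00000020  c2 f1 f3 
           ┃  > server┃00000030  61 6c 99 
           ┃    [+] te┃00000040  52 04 93 
           ┃          ┃00000050  3f 3f 3f 
           ┃          ┃00000060  5e 5e 5e 
           ┃          ┃00000070  31 e4 bb 
           ┃          ┃00000080  21 21 c8 
           ┃          ┃                   
           ┗━━━━━━━━━━┃                   
                    ┗━┃                   
                      ┃                   
                      ┃                   


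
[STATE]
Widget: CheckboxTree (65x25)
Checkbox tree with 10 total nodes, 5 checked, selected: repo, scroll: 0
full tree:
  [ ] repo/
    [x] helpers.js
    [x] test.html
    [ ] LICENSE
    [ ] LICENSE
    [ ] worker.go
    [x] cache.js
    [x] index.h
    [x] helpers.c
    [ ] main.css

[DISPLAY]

>[-] repo/                                                       
   [x] helpers.js                                                
   [x] test.html                                                 
   [ ] LICENSE                                                   
   [ ] LICENSE                                                   
   [ ] worker.go                                                 
   [x] cache.js                                                  
   [x] index.h                                                   
   [x] helpers.c                                                 
   [ ] main.css                                                  
                                                                 
                                                                 
                                                                 
                                                                 
                                                                 
                                                                 
                                                                 
                                                                 
                                                                 
                                                                 
                                                                 
                                                                 
                                                                 
                                                                 
                                                                 


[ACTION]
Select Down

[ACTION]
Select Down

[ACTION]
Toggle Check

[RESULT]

 [-] repo/                                                       
   [x] helpers.js                                                
>  [ ] test.html                                                 
   [ ] LICENSE                                                   
   [ ] LICENSE                                                   
   [ ] worker.go                                                 
   [x] cache.js                                                  
   [x] index.h                                                   
   [x] helpers.c                                                 
   [ ] main.css                                                  
                                                                 
                                                                 
                                                                 
                                                                 
                                                                 
                                                                 
                                                                 
                                                                 
                                                                 
                                                                 
                                                                 
                                                                 
                                                                 
                                                                 
                                                                 


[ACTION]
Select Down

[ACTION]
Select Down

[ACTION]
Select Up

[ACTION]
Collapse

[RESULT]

 [-] repo/                                                       
   [x] helpers.js                                                
   [ ] test.html                                                 
>  [ ] LICENSE                                                   
   [ ] LICENSE                                                   
   [ ] worker.go                                                 
   [x] cache.js                                                  
   [x] index.h                                                   
   [x] helpers.c                                                 
   [ ] main.css                                                  
                                                                 
                                                                 
                                                                 
                                                                 
                                                                 
                                                                 
                                                                 
                                                                 
                                                                 
                                                                 
                                                                 
                                                                 
                                                                 
                                                                 
                                                                 


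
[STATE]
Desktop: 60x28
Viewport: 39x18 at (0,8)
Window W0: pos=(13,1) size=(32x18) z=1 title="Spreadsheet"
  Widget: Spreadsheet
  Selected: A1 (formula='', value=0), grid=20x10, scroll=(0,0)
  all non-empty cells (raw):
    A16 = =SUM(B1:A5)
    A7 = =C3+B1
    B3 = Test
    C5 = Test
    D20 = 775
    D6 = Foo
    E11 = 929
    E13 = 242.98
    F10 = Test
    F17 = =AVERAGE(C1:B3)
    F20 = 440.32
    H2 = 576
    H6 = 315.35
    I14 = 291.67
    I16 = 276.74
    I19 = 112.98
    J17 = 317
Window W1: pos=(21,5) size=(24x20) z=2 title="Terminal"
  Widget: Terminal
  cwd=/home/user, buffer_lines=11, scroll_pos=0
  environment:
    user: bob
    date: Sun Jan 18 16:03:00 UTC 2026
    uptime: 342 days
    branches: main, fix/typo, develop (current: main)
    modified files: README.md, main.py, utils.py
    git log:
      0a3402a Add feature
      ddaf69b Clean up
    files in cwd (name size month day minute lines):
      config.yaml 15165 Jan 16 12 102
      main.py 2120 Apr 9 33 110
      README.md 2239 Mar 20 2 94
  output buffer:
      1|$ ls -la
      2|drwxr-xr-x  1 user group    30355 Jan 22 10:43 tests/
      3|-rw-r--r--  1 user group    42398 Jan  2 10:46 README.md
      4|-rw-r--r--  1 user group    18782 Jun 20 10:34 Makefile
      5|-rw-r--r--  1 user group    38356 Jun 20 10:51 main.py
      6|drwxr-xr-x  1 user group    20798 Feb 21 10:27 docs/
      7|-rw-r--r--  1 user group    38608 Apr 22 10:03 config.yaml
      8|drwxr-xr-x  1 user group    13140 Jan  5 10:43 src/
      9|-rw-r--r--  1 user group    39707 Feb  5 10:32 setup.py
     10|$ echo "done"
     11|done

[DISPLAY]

             ┃  2    ┃$ ls -la         
             ┃  3    ┃drwxr-xr-x  1 use
             ┃  4    ┃-rw-r--r--  1 use
             ┃  5    ┃-rw-r--r--  1 use
             ┃  6    ┃-rw-r--r--  1 use
             ┃  7    ┃drwxr-xr-x  1 use
             ┃  8    ┃-rw-r--r--  1 use
             ┃  9    ┃drwxr-xr-x  1 use
             ┃ 10    ┃-rw-r--r--  1 use
             ┃ 11    ┃$ echo "done"    
             ┗━━━━━━━┃done             
                     ┃$ █              
                     ┃                 
                     ┃                 
                     ┃                 
                     ┃                 
                     ┗━━━━━━━━━━━━━━━━━
                                       


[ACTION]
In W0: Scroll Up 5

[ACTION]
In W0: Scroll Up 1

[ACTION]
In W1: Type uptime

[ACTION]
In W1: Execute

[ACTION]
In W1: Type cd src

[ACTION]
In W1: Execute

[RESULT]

             ┃  2    ┃$ ls -la         
             ┃  3    ┃drwxr-xr-x  1 use
             ┃  4    ┃-rw-r--r--  1 use
             ┃  5    ┃-rw-r--r--  1 use
             ┃  6    ┃-rw-r--r--  1 use
             ┃  7    ┃drwxr-xr-x  1 use
             ┃  8    ┃-rw-r--r--  1 use
             ┃  9    ┃drwxr-xr-x  1 use
             ┃ 10    ┃-rw-r--r--  1 use
             ┃ 11    ┃$ echo "done"    
             ┗━━━━━━━┃done             
                     ┃$ uptime         
                     ┃ 10:00  up 342 da
                     ┃$ cd src         
                     ┃                 
                     ┃$ █              
                     ┗━━━━━━━━━━━━━━━━━
                                       


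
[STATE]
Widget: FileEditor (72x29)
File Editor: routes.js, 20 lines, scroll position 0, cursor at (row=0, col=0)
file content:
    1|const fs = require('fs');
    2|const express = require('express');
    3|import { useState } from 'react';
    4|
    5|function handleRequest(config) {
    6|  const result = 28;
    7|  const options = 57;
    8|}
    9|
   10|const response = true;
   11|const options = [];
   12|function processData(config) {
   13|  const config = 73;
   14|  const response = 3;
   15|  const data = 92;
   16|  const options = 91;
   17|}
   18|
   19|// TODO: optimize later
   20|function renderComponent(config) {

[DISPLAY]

█onst fs = require('fs');                                              ▲
const express = require('express');                                    █
import { useState } from 'react';                                      ░
                                                                       ░
function handleRequest(config) {                                       ░
  const result = 28;                                                   ░
  const options = 57;                                                  ░
}                                                                      ░
                                                                       ░
const response = true;                                                 ░
const options = [];                                                    ░
function processData(config) {                                         ░
  const config = 73;                                                   ░
  const response = 3;                                                  ░
  const data = 92;                                                     ░
  const options = 91;                                                  ░
}                                                                      ░
                                                                       ░
// TODO: optimize later                                                ░
function renderComponent(config) {                                     ░
                                                                       ░
                                                                       ░
                                                                       ░
                                                                       ░
                                                                       ░
                                                                       ░
                                                                       ░
                                                                       ░
                                                                       ▼


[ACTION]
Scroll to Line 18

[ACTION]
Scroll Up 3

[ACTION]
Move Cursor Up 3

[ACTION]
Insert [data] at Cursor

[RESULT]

data█onst fs = require('fs');                                          ▲
const express = require('express');                                    █
import { useState } from 'react';                                      ░
                                                                       ░
function handleRequest(config) {                                       ░
  const result = 28;                                                   ░
  const options = 57;                                                  ░
}                                                                      ░
                                                                       ░
const response = true;                                                 ░
const options = [];                                                    ░
function processData(config) {                                         ░
  const config = 73;                                                   ░
  const response = 3;                                                  ░
  const data = 92;                                                     ░
  const options = 91;                                                  ░
}                                                                      ░
                                                                       ░
// TODO: optimize later                                                ░
function renderComponent(config) {                                     ░
                                                                       ░
                                                                       ░
                                                                       ░
                                                                       ░
                                                                       ░
                                                                       ░
                                                                       ░
                                                                       ░
                                                                       ▼


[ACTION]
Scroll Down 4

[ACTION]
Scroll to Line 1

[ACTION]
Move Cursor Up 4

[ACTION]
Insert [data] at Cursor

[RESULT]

datadata█onst fs = require('fs');                                      ▲
const express = require('express');                                    █
import { useState } from 'react';                                      ░
                                                                       ░
function handleRequest(config) {                                       ░
  const result = 28;                                                   ░
  const options = 57;                                                  ░
}                                                                      ░
                                                                       ░
const response = true;                                                 ░
const options = [];                                                    ░
function processData(config) {                                         ░
  const config = 73;                                                   ░
  const response = 3;                                                  ░
  const data = 92;                                                     ░
  const options = 91;                                                  ░
}                                                                      ░
                                                                       ░
// TODO: optimize later                                                ░
function renderComponent(config) {                                     ░
                                                                       ░
                                                                       ░
                                                                       ░
                                                                       ░
                                                                       ░
                                                                       ░
                                                                       ░
                                                                       ░
                                                                       ▼
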